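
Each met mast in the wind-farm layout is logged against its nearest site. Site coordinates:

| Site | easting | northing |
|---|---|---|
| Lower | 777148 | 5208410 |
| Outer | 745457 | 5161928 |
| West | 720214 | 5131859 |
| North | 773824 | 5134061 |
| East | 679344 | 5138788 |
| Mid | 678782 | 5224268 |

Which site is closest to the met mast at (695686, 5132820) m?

Squared distances to each site:
Lower: 12349905544.000; Outer: 3324428105.000; West: 602546305.000; North: 6107087125.000; East: 302677988.000; Mid: 8648481920.000.
Minimum at East.

East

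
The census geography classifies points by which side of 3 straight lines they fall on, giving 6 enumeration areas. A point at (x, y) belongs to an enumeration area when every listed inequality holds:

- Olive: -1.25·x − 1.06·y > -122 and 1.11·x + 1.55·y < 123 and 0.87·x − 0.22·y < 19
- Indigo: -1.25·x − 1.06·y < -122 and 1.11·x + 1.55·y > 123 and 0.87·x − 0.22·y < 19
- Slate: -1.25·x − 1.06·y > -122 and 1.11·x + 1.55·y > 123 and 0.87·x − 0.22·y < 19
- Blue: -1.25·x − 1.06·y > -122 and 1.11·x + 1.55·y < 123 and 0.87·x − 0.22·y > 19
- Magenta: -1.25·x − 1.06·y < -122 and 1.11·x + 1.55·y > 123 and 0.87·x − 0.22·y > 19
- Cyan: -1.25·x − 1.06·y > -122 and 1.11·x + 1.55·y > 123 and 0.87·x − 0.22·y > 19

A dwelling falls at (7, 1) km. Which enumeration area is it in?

-1.25·7 − 1.06·1 = -9.810, which is > -122
1.11·7 + 1.55·1 = 9.320, which is < 123
0.87·7 − 0.22·1 = 5.870, which is < 19
This sign pattern matches Olive.

Olive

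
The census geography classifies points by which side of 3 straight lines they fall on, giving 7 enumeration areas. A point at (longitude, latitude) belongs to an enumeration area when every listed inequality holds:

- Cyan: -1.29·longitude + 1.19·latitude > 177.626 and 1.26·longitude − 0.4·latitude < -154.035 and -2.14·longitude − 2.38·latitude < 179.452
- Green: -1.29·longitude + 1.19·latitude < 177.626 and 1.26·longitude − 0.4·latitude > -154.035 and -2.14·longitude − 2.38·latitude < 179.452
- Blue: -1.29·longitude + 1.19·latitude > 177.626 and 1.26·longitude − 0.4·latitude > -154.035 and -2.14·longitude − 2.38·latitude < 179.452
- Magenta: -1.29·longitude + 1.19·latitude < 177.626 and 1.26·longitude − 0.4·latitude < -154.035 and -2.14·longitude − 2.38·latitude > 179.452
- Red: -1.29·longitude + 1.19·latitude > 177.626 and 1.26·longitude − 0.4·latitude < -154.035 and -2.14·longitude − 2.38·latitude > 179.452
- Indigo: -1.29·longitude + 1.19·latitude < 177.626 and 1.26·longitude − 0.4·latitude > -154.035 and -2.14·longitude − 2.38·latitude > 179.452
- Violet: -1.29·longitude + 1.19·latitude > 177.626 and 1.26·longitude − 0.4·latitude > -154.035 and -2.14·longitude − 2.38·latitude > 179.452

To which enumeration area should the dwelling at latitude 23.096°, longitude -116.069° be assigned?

-1.29·-116.069 + 1.19·23.096 = 177.213, which is < 177.626
1.26·-116.069 − 0.4·23.096 = -155.485, which is < -154.035
-2.14·-116.069 − 2.38·23.096 = 193.419, which is > 179.452
This sign pattern matches Magenta.

Magenta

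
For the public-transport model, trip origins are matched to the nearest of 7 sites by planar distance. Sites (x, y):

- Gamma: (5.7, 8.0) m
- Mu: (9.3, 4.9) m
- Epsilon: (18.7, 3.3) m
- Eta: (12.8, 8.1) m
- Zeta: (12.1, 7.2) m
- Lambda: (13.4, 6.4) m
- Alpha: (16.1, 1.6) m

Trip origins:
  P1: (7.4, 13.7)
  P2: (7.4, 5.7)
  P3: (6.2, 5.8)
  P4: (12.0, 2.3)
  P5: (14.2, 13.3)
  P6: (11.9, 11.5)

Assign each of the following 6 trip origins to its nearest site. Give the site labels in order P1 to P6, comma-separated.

P1 → Gamma (d²=35.38)
P2 → Mu (d²=4.25)
P3 → Gamma (d²=5.09)
P4 → Mu (d²=14.05)
P5 → Eta (d²=29.00)
P6 → Eta (d²=12.37)

Gamma, Mu, Gamma, Mu, Eta, Eta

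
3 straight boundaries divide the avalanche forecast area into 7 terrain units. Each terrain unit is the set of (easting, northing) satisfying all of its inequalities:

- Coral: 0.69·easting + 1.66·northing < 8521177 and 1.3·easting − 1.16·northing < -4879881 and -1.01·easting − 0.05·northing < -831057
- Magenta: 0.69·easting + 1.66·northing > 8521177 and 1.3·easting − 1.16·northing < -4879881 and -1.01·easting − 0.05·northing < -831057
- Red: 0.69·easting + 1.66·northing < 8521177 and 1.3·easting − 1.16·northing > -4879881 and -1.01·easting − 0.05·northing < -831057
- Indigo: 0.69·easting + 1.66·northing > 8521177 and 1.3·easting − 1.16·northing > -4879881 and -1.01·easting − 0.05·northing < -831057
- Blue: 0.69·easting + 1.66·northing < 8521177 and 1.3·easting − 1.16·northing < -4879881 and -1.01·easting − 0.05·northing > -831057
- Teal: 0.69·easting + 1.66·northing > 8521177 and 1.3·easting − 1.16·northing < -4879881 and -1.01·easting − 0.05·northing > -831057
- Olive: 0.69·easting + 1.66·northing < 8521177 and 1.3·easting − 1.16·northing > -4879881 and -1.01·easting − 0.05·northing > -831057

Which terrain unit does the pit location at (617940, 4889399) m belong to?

0.69·617940 + 1.66·4889399 = 8542780.940, which is > 8521177
1.3·617940 − 1.16·4889399 = -4868380.840, which is > -4879881
-1.01·617940 − 0.05·4889399 = -868589.350, which is < -831057
This sign pattern matches Indigo.

Indigo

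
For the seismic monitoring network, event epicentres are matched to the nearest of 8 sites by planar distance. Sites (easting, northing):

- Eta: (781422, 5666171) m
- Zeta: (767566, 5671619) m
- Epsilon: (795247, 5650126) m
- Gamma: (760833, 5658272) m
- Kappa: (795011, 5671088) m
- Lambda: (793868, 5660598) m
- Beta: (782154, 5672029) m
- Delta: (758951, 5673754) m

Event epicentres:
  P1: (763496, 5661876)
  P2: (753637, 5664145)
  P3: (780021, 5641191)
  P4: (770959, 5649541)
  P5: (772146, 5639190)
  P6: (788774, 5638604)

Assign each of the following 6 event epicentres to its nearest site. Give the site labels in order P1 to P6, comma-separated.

P1 → Gamma (d²=20080385.00)
P2 → Gamma (d²=86274545.00)
P3 → Epsilon (d²=311665301.00)
P4 → Gamma (d²=178766237.00)
P5 → Gamma (d²=492106693.00)
P6 → Epsilon (d²=174656213.00)

Gamma, Gamma, Epsilon, Gamma, Gamma, Epsilon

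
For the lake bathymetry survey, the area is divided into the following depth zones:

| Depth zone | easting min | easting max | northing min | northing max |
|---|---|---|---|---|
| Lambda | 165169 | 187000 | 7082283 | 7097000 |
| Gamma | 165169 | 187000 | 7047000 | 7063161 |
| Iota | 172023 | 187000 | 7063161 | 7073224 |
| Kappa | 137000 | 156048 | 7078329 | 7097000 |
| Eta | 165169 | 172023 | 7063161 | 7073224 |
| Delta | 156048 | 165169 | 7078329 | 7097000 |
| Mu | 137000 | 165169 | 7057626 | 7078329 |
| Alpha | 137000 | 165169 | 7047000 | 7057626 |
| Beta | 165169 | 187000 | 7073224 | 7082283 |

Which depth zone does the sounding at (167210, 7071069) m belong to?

The point has easting = 167210 and northing = 7071069.
Only Eta satisfies 165169 ≤ easting ≤ 172023 and 7063161 ≤ northing ≤ 7073224.

Eta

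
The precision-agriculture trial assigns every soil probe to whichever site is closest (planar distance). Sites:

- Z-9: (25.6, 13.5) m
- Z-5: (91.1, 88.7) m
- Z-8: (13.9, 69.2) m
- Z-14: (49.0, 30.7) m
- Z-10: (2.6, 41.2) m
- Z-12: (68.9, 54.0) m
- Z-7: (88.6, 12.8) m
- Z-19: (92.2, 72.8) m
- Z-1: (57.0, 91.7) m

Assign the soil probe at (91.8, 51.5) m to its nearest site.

Squared distances to each site:
Z-9: 5826.440; Z-5: 1384.330; Z-8: 6381.700; Z-14: 2264.480; Z-10: 8062.730; Z-12: 530.660; Z-7: 1507.930; Z-19: 453.850; Z-1: 2827.080.
Minimum at Z-19.

Z-19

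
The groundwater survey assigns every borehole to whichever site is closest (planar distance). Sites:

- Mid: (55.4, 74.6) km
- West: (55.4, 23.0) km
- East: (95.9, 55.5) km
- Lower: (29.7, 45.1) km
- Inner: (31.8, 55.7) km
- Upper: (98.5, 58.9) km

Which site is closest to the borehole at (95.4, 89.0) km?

Upper

Squared distances to each site:
Mid: 1807.360; West: 5956.000; East: 1122.500; Lower: 6243.700; Inner: 5153.850; Upper: 915.620.
Minimum at Upper.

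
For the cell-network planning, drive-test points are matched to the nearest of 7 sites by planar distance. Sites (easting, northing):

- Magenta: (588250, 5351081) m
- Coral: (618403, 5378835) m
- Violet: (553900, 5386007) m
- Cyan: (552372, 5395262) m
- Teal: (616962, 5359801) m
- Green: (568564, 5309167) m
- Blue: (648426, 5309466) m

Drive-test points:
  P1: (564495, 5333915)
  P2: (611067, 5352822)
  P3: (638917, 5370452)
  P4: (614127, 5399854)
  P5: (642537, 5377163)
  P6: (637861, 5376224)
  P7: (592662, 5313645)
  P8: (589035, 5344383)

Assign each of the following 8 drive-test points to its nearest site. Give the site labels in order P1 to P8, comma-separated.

Green, Teal, Coral, Coral, Coral, Coral, Green, Magenta

P1 → Green (d²=629020265.00)
P2 → Teal (d²=83457466.00)
P3 → Coral (d²=491098885.00)
P4 → Coral (d²=460082537.00)
P5 → Coral (d²=585245540.00)
P6 → Coral (d²=385431085.00)
P7 → Green (d²=600766088.00)
P8 → Magenta (d²=45479429.00)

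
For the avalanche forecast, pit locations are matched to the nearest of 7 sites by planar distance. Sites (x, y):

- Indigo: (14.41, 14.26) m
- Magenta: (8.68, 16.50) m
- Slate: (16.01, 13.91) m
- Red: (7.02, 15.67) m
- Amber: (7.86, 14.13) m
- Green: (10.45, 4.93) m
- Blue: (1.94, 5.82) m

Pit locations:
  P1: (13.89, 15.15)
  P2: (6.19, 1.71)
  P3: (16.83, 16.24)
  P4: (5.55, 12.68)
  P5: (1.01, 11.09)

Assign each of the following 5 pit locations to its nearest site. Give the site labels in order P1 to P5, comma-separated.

Indigo, Green, Slate, Amber, Blue

P1 → Indigo (d²=1.06)
P2 → Green (d²=28.52)
P3 → Slate (d²=6.10)
P4 → Amber (d²=7.44)
P5 → Blue (d²=28.64)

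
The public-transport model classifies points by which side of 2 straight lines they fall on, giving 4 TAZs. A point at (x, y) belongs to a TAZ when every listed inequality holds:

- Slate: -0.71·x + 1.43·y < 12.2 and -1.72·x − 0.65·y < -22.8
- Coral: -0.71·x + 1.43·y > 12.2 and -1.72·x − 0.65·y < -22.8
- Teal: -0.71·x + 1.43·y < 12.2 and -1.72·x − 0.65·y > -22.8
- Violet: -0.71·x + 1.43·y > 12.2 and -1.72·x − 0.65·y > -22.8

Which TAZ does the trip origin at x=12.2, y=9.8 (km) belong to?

Slate

-0.71·12.2 + 1.43·9.8 = 5.352, which is < 12.2
-1.72·12.2 − 0.65·9.8 = -27.354, which is < -22.8
This sign pattern matches Slate.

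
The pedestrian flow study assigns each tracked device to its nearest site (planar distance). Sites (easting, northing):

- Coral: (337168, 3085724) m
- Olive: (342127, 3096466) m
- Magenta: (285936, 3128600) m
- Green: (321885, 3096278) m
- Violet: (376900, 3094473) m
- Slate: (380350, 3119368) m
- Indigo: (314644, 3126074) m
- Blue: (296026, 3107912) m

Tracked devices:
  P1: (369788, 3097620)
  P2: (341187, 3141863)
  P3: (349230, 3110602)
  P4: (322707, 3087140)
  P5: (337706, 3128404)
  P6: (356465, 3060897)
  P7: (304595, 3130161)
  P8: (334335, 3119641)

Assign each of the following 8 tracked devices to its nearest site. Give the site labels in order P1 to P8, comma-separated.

Violet, Indigo, Olive, Green, Indigo, Coral, Indigo, Indigo

P1 → Violet (d²=60484153.00)
P2 → Indigo (d²=953823370.00)
P3 → Olive (d²=250279105.00)
P4 → Green (d²=84178728.00)
P5 → Indigo (d²=537284744.00)
P6 → Coral (d²=988754138.00)
P7 → Indigo (d²=117685970.00)
P8 → Indigo (d²=429118970.00)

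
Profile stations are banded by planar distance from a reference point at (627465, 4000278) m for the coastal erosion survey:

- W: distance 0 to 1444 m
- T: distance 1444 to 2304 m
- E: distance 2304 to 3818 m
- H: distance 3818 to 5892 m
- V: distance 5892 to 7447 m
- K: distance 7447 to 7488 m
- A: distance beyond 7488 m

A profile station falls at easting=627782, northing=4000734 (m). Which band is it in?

Distance = √((627782−627465)² + (4000734−4000278)²) = √(100489.000 + 207936.000) = 555.360 m.
0 ≤ 555.360 < 1444 → W.

W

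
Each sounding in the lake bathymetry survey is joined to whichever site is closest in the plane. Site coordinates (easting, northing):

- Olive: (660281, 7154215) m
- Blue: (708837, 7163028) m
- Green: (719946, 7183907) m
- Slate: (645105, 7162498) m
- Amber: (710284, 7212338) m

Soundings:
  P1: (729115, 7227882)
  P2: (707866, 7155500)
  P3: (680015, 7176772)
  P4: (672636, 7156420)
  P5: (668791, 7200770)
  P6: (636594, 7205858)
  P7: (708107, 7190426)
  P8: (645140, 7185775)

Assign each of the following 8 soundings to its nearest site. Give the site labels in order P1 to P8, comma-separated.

P1 → Amber (d²=596222497.00)
P2 → Blue (d²=57613625.00)
P3 → Olive (d²=898249005.00)
P4 → Olive (d²=157508050.00)
P5 → Amber (d²=1855487673.00)
P6 → Slate (d²=1952526721.00)
P7 → Green (d²=182659282.00)
P8 → Slate (d²=541819954.00)

Amber, Blue, Olive, Olive, Amber, Slate, Green, Slate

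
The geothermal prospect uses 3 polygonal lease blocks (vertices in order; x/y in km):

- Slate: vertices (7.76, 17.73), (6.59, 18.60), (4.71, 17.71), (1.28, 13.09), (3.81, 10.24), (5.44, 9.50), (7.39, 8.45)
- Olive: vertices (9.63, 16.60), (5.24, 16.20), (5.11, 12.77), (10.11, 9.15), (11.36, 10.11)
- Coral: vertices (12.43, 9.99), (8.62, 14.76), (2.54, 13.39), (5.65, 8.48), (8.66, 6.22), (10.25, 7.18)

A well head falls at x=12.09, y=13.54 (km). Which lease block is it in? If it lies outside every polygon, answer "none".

Cast a ray rightward from (12.09, 13.54). For each polygon, the edges (by vertex number in listed order) whose endpoints lie on opposite sides of y = 13.54, where each meets that height, and whether that is right or left of the point:
Slate: 3–4 at x≈1.614 (left), 7–1 at x≈7.593 (left) → 0 crossings.
Olive: 2–3 at x≈5.139 (left), 5–1 at x≈10.446 (left) → 0 crossings.
Coral: 1–2 at x≈9.594 (left), 2–3 at x≈3.206 (left) → 0 crossings.
All counts are even, so the point lies outside every listed polygon.

none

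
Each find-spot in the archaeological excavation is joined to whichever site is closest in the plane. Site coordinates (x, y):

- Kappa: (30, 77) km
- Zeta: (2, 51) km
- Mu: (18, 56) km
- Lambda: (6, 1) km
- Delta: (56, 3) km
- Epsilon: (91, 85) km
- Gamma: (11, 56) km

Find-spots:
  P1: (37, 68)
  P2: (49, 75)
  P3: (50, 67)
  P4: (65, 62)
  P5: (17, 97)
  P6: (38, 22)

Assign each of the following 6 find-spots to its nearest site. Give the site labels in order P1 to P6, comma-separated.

P1 → Kappa (d²=130.00)
P2 → Kappa (d²=365.00)
P3 → Kappa (d²=500.00)
P4 → Epsilon (d²=1205.00)
P5 → Kappa (d²=569.00)
P6 → Delta (d²=685.00)

Kappa, Kappa, Kappa, Epsilon, Kappa, Delta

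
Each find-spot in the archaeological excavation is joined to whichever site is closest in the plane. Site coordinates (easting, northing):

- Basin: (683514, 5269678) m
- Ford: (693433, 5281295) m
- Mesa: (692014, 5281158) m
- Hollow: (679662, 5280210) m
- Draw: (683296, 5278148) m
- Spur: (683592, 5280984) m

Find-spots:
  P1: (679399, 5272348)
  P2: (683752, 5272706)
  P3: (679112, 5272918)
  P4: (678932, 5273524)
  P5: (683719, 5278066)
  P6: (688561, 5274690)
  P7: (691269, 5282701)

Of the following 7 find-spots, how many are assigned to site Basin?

4

P1 → Basin
P2 → Basin
P3 → Basin
P4 → Basin
P5 → Draw
P6 → Draw
P7 → Mesa
4 of the 7 go to Basin.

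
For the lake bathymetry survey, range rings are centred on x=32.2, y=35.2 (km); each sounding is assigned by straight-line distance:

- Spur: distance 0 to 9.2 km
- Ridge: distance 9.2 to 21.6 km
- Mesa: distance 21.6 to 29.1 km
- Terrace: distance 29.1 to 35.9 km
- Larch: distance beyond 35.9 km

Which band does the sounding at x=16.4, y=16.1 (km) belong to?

Distance = √((16.4−32.2)² + (16.1−35.2)²) = √(249.640 + 364.810) = 24.788 km.
21.6 ≤ 24.788 < 29.1 → Mesa.

Mesa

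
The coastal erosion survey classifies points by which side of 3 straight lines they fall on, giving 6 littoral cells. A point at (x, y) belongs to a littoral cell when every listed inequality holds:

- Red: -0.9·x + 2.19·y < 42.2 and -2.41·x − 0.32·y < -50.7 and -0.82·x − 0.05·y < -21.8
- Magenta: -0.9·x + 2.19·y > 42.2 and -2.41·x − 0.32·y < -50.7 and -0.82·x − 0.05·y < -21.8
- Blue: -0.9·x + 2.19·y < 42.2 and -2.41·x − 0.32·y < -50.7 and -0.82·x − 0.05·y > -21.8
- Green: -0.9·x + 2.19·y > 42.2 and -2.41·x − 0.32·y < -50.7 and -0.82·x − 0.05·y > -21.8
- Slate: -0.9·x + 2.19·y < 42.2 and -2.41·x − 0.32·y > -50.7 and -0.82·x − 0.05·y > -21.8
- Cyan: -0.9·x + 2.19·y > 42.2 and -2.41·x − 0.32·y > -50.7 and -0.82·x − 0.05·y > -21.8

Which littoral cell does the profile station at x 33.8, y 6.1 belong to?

Red

-0.9·33.8 + 2.19·6.1 = -17.061, which is < 42.2
-2.41·33.8 − 0.32·6.1 = -83.410, which is < -50.7
-0.82·33.8 − 0.05·6.1 = -28.021, which is < -21.8
This sign pattern matches Red.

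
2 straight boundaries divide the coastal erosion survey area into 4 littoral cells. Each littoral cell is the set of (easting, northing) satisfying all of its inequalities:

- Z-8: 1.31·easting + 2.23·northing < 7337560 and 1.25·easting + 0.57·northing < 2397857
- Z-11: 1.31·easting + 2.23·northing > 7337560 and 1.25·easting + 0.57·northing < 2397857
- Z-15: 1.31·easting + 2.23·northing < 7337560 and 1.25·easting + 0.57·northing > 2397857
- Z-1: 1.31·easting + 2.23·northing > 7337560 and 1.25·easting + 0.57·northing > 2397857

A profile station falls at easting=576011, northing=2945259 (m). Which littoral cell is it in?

1.31·576011 + 2.23·2945259 = 7322501.980, which is < 7337560
1.25·576011 + 0.57·2945259 = 2398811.380, which is > 2397857
This sign pattern matches Z-15.

Z-15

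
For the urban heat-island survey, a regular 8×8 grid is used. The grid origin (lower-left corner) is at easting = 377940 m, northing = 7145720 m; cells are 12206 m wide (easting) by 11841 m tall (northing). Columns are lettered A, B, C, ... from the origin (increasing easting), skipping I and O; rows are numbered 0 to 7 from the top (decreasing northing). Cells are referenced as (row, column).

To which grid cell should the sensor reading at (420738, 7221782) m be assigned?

(1, D)

Column index: ⌊(420738 − 377940) / 12206⌋ = ⌊3.506⌋ = 3 → column D
Row offset from origin: ⌊(7221782 − 7145720) / 11841⌋ = ⌊6.424⌋ = 6 → row 1 (counted from top)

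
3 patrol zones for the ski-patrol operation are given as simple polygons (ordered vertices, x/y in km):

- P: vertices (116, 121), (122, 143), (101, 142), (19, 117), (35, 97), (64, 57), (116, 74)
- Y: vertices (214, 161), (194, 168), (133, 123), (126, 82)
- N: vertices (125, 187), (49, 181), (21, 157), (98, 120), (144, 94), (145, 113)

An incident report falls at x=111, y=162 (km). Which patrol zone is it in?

Cast a ray rightward from (111, 162). For each polygon, the edges (by vertex number in listed order) whose endpoints lie on opposite sides of y = 162, where each meets that height, and whether that is right or left of the point:
P: no edge straddles that height → 0 crossings.
Y: 1–2 at x≈211.1 (right), 2–3 at x≈185.9 (right) → 2 crossings.
N: 2–3 at x≈26.8 (left), 6–1 at x≈131.8 (right) → 1 crossing.
Only N has an odd count, so the point is inside N.

N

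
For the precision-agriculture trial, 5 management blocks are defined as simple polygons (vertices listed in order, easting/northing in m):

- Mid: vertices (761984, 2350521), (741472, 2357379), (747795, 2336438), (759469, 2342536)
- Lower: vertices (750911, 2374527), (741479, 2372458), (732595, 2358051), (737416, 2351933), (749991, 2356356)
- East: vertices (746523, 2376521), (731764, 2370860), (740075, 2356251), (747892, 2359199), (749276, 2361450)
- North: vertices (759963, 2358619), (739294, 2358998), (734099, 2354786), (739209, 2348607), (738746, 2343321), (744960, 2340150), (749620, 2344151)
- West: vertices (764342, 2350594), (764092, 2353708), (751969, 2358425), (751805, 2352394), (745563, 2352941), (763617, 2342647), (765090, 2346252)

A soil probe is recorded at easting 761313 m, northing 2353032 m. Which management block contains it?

West

Cast a ray rightward from (761313, 2353032). For each polygon, the edges (by vertex number in listed order) whose endpoints lie on opposite sides of northing = 2353032, where each meets that height, and whether that is right or left of the point:
Mid: 1–2 at easting≈754473.7 (left), 2–3 at easting≈742784.5 (left) → 0 crossings.
Lower: 3–4 at easting≈736550.0 (left), 4–5 at easting≈740540.6 (left) → 0 crossings.
East: no edge straddles that height → 0 crossings.
North: 3–4 at easting≈735549.5 (left), 7–1 at easting≈755968.9 (left) → 0 crossings.
West: 1–2 at easting≈764146.3 (right), 3–4 at easting≈751822.3 (left) → 1 crossing.
Only West has an odd count, so the point is inside West.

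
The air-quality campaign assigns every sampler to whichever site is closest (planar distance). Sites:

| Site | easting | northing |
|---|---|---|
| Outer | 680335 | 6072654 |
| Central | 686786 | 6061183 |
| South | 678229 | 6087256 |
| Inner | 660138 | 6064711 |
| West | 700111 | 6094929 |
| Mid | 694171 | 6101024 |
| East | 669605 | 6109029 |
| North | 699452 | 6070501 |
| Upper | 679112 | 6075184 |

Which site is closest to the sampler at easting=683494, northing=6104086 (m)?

Squared distances to each site:
Outer: 997949905.000; Central: 1851504673.000; South: 310969125.000; Inner: 2095893361.000; West: 359975338.000; Mid: 123374173.000; East: 217337570.000; North: 1382609989.000; Upper: 854527528.000.
Minimum at Mid.

Mid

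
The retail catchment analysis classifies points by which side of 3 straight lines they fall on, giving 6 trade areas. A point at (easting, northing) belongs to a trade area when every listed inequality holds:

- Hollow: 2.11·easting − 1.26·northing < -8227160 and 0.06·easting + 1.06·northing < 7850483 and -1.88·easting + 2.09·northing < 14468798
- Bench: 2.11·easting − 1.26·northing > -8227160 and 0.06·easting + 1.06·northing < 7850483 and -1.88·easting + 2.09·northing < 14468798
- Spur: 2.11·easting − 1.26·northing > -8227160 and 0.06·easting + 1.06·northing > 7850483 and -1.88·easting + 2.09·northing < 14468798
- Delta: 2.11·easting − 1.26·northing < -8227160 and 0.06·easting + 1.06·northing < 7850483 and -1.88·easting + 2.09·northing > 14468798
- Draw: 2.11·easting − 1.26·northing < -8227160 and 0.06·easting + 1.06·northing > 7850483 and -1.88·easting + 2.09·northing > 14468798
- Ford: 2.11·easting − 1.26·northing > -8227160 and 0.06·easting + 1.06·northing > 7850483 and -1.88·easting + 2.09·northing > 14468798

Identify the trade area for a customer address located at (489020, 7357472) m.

Hollow

2.11·489020 − 1.26·7357472 = -8238582.520, which is < -8227160
0.06·489020 + 1.06·7357472 = 7828261.520, which is < 7850483
-1.88·489020 + 2.09·7357472 = 14457758.880, which is < 14468798
This sign pattern matches Hollow.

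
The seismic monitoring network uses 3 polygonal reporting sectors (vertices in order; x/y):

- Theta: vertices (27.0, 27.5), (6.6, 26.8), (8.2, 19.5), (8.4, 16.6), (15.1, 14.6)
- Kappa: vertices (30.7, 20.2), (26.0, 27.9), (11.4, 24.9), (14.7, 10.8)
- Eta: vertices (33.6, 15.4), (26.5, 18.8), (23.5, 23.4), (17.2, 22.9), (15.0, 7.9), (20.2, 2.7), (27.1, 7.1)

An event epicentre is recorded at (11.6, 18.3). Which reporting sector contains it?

Theta

Cast a ray rightward from (11.6, 18.3). For each polygon, the edges (by vertex number in listed order) whose endpoints lie on opposite sides of y = 18.3, where each meets that height, and whether that is right or left of the point:
Theta: 3–4 at x≈8.28 (left), 5–1 at x≈18.51 (right) → 1 crossing.
Kappa: 3–4 at x≈12.94 (right), 4–1 at x≈27.47 (right) → 2 crossings.
Eta: 1–2 at x≈27.54 (right), 4–5 at x≈16.53 (right) → 2 crossings.
Only Theta has an odd count, so the point is inside Theta.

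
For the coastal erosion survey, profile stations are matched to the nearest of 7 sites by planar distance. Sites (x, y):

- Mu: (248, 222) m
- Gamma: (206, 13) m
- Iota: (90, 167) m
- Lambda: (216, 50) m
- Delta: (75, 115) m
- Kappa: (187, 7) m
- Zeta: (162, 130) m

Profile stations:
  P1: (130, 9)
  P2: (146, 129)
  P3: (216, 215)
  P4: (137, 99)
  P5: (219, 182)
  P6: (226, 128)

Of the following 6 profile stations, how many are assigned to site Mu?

P1 → Kappa
P2 → Zeta
P3 → Mu
P4 → Zeta
P5 → Mu
P6 → Zeta
2 of the 6 go to Mu.

2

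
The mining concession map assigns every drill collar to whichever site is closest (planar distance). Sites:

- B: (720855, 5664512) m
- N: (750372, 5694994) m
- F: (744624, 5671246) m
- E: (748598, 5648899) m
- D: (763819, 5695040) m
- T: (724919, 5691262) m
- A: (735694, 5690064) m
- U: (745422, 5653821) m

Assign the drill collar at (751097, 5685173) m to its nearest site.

Squared distances to each site:
B: 1341455485.000; N: 96977666.000; F: 235861058.000; E: 1322048077.000; D: 259206973.000; T: 722363605.000; A: 261174290.000; U: 1015153529.000.
Minimum at N.

N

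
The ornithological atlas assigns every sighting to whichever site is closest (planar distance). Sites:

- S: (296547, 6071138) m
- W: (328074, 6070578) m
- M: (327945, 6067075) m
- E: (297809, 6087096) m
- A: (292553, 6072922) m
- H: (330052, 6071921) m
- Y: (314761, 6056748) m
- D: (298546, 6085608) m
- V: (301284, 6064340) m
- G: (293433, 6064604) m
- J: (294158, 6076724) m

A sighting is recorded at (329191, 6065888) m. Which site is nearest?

Squared distances to each site:
S: 1093193236.000; W: 23243789.000; M: 2961485.000; E: 1434609188.000; A: 1391820200.000; H: 37138410.000; Y: 291764500.000; D: 1327994425.000; V: 781196953.000; G: 1280283220.000; J: 1344729985.000.
Minimum at M.

M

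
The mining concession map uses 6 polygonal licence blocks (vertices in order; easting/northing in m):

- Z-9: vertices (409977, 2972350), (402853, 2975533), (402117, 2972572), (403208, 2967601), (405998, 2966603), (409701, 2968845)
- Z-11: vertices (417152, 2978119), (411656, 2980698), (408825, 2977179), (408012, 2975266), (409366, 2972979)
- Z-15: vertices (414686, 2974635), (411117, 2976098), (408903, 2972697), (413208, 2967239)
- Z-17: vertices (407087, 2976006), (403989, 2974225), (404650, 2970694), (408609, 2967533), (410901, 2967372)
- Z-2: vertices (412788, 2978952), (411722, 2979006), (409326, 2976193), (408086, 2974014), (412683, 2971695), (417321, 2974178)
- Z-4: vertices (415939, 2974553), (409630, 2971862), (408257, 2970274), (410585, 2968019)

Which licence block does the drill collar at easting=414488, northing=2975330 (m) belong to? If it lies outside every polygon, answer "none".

Z-2

Cast a ray rightward from (414488, 2975330). For each polygon, the edges (by vertex number in listed order) whose endpoints lie on opposite sides of northing = 2975330, where each meets that height, and whether that is right or left of the point:
Z-9: 1–2 at easting≈403307.3 (left), 2–3 at easting≈402802.5 (left) → 0 crossings.
Z-11: 3–4 at easting≈408039.2 (left), 5–1 at easting≈412927.3 (left) → 0 crossings.
Z-15: 1–2 at easting≈412990.5 (left), 2–3 at easting≈410617.0 (left) → 0 crossings.
Z-17: 1–2 at easting≈405911.1 (left), 5–1 at easting≈407385.6 (left) → 0 crossings.
Z-2: 3–4 at easting≈408834.9 (left), 6–1 at easting≈416227.2 (right) → 1 crossing.
Z-4: no edge straddles that height → 0 crossings.
Only Z-2 has an odd count, so the point is inside Z-2.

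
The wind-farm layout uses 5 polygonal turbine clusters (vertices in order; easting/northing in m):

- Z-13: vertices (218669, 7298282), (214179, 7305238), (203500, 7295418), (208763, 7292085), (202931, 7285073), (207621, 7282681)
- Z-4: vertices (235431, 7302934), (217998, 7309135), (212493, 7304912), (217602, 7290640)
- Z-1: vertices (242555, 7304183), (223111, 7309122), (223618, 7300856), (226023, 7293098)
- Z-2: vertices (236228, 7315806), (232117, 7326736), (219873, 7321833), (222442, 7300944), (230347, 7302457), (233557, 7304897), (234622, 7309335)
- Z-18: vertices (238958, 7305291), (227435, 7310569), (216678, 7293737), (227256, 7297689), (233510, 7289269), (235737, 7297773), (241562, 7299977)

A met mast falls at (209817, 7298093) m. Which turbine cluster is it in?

Cast a ray rightward from (209817, 7298093). For each polygon, the edges (by vertex number in listed order) whose endpoints lie on opposite sides of northing = 7298093, where each meets that height, and whether that is right or left of the point:
Z-13: 2–3 at easting≈206409.0 (left), 6–1 at easting≈218535.2 (right) → 1 crossing.
Z-4: 3–4 at easting≈214934.0 (right), 4–1 at easting≈228410.5 (right) → 2 crossings.
Z-1: 3–4 at easting≈224474.5 (right), 4–1 at easting≈233472.5 (right) → 2 crossings.
Z-2: no edge straddles that height → 0 crossings.
Z-18: 2–3 at easting≈219461.8 (right), 6–7 at easting≈236582.7 (right) → 2 crossings.
Only Z-13 has an odd count, so the point is inside Z-13.

Z-13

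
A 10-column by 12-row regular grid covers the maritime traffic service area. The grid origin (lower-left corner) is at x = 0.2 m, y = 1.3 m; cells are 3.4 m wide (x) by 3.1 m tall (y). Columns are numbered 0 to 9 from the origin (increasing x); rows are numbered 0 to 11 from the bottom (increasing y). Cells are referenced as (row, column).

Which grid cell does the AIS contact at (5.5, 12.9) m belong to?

(3, 1)

Column index: ⌊(5.5 − 0.2) / 3.4⌋ = ⌊1.559⌋ = 1
Row offset from origin: ⌊(12.9 − 1.3) / 3.1⌋ = ⌊3.742⌋ = 3 → row 3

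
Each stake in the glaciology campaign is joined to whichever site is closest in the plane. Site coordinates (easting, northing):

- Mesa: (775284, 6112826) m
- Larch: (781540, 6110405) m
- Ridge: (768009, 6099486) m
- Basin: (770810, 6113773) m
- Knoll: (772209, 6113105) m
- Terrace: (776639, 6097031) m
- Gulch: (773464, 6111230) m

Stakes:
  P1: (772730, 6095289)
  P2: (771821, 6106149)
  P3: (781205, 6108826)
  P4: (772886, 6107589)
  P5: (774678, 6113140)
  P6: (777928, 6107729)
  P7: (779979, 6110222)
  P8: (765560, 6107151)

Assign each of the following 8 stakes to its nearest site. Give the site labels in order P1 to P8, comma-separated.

P1 → Terrace (d²=18314845.00)
P2 → Gulch (d²=28516010.00)
P3 → Larch (d²=2605466.00)
P4 → Gulch (d²=13590965.00)
P5 → Mesa (d²=465832.00)
P6 → Larch (d²=20207520.00)
P7 → Larch (d²=2470210.00)
P8 → Ridge (d²=64749826.00)

Terrace, Gulch, Larch, Gulch, Mesa, Larch, Larch, Ridge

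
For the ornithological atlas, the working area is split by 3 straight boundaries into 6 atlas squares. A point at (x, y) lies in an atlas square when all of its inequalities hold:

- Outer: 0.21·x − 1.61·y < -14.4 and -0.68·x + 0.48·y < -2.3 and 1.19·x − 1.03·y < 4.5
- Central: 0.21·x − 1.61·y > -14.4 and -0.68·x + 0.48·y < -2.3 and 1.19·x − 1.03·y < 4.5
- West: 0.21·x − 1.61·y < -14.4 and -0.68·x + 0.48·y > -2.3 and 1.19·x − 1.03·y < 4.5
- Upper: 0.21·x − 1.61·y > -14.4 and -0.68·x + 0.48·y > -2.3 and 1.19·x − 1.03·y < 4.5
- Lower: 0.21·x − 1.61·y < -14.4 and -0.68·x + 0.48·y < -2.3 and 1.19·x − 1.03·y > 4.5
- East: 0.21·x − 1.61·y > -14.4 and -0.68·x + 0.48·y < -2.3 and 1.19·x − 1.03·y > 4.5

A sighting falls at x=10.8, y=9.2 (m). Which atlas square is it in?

Central

0.21·10.8 − 1.61·9.2 = -12.544, which is > -14.4
-0.68·10.8 + 0.48·9.2 = -2.928, which is < -2.3
1.19·10.8 − 1.03·9.2 = 3.376, which is < 4.5
This sign pattern matches Central.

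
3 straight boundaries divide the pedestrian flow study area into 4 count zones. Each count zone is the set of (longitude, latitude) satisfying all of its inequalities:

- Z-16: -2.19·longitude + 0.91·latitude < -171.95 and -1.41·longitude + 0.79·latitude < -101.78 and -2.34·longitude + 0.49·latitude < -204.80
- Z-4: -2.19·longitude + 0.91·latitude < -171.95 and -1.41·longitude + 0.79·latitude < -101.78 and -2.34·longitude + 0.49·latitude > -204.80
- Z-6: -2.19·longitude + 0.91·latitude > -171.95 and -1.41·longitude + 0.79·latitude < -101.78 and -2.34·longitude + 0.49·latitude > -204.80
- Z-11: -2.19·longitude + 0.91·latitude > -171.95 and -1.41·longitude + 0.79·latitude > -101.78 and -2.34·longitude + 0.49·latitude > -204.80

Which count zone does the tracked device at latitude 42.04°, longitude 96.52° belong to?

Z-16

-2.19·96.52 + 0.91·42.04 = -173.122, which is < -171.95
-1.41·96.52 + 0.79·42.04 = -102.882, which is < -101.78
-2.34·96.52 + 0.49·42.04 = -205.257, which is < -204.80
This sign pattern matches Z-16.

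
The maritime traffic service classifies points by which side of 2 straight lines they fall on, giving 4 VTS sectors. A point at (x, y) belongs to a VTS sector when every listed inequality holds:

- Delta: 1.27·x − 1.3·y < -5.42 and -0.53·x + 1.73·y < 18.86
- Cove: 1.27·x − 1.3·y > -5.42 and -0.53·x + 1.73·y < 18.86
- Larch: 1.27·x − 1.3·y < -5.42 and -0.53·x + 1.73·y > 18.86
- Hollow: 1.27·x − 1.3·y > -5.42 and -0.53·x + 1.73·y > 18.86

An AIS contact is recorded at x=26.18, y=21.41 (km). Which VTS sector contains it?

1.27·26.18 − 1.3·21.41 = 5.416, which is > -5.42
-0.53·26.18 + 1.73·21.41 = 23.164, which is > 18.86
This sign pattern matches Hollow.

Hollow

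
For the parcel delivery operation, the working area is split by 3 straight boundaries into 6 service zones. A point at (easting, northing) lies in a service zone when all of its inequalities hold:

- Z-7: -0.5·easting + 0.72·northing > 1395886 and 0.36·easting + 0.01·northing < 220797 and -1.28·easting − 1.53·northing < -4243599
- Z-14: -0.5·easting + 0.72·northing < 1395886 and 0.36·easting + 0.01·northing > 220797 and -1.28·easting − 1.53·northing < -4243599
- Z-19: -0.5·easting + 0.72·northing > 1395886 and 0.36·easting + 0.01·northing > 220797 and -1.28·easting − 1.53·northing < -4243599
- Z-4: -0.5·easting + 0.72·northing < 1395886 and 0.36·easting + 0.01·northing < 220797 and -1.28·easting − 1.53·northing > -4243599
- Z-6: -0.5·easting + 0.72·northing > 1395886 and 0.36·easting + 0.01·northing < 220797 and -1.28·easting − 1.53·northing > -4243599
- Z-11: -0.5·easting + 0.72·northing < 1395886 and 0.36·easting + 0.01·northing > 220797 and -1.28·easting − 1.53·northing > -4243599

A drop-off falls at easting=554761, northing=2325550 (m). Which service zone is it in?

-0.5·554761 + 0.72·2325550 = 1397015.500, which is > 1395886
0.36·554761 + 0.01·2325550 = 222969.460, which is > 220797
-1.28·554761 − 1.53·2325550 = -4268185.580, which is < -4243599
This sign pattern matches Z-19.

Z-19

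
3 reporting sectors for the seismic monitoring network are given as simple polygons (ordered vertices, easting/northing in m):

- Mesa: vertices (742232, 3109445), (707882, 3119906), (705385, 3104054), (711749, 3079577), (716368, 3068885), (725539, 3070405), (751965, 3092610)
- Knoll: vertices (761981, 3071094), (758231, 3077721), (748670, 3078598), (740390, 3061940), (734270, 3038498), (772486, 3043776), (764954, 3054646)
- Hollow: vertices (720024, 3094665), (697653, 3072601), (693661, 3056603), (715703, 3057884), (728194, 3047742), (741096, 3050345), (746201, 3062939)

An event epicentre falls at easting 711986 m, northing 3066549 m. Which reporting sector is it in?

Hollow

Cast a ray rightward from (711986, 3066549). For each polygon, the edges (by vertex number in listed order) whose endpoints lie on opposite sides of northing = 3066549, where each meets that height, and whether that is right or left of the point:
Mesa: no edge straddles that height → 0 crossings.
Knoll: 3–4 at easting≈742680.9 (right), 7–1 at easting≈762802.5 (right) → 2 crossings.
Hollow: 2–3 at easting≈696142.8 (left), 7–1 at easting≈743222.4 (right) → 1 crossing.
Only Hollow has an odd count, so the point is inside Hollow.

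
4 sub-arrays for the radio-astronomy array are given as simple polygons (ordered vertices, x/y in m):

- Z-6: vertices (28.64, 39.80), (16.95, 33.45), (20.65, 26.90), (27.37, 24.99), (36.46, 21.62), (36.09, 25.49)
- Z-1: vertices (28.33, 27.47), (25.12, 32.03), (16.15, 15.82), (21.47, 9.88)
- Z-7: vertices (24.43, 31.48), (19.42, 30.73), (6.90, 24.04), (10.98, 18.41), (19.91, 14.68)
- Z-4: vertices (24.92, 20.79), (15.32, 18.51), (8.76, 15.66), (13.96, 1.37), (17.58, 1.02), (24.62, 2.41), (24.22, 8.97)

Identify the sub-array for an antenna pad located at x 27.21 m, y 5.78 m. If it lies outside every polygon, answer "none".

none

Cast a ray rightward from (27.21, 5.78). For each polygon, the edges (by vertex number in listed order) whose endpoints lie on opposite sides of y = 5.78, where each meets that height, and whether that is right or left of the point:
Z-6: no edge straddles that height → 0 crossings.
Z-1: no edge straddles that height → 0 crossings.
Z-7: no edge straddles that height → 0 crossings.
Z-4: 3–4 at x≈12.355 (left), 6–7 at x≈24.415 (left) → 0 crossings.
All counts are even, so the point lies outside every listed polygon.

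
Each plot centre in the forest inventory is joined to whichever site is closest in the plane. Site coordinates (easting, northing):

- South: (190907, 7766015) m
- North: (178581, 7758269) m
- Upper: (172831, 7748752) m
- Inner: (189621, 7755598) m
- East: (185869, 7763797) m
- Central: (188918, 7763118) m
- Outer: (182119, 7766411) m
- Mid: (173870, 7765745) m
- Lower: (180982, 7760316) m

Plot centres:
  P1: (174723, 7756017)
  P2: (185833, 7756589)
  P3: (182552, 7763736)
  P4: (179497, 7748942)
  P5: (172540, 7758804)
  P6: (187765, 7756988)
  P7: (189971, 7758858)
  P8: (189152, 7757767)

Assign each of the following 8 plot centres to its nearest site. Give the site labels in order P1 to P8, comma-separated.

North, Inner, Outer, Upper, North, Inner, Inner, Inner

P1 → North (d²=19955668.00)
P2 → Inner (d²=15331025.00)
P3 → Outer (d²=7343114.00)
P4 → Upper (d²=44471656.00)
P5 → North (d²=36779906.00)
P6 → Inner (d²=5376836.00)
P7 → Inner (d²=10750100.00)
P8 → Inner (d²=4924522.00)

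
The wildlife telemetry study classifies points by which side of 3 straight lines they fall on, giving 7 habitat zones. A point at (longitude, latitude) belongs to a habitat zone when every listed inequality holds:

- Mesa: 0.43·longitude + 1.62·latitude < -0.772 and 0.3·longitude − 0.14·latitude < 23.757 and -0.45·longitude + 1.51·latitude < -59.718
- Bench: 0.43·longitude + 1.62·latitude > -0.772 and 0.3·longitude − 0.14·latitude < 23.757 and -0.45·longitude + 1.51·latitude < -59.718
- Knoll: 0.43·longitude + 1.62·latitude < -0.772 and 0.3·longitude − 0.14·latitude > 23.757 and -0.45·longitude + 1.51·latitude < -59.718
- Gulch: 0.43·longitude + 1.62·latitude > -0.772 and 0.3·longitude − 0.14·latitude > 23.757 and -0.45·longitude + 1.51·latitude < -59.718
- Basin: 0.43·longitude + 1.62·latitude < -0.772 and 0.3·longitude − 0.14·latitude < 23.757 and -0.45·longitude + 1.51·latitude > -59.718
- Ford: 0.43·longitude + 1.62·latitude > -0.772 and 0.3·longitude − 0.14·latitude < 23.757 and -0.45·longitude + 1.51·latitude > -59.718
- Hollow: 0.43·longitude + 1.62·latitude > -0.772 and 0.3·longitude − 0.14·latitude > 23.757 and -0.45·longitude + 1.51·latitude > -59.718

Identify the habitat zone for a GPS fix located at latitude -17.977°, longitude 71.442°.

0.43·71.442 + 1.62·-17.977 = 1.597, which is > -0.772
0.3·71.442 − 0.14·-17.977 = 23.949, which is > 23.757
-0.45·71.442 + 1.51·-17.977 = -59.294, which is > -59.718
This sign pattern matches Hollow.

Hollow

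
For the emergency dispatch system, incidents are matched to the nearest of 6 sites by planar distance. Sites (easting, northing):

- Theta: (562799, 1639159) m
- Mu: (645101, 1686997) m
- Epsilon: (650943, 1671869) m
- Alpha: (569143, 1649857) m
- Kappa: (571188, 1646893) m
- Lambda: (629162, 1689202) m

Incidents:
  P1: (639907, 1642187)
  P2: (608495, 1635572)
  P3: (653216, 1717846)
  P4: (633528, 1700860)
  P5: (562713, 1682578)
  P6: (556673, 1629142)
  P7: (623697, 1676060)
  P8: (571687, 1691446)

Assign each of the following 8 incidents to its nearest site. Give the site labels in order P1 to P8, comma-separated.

P1 → Epsilon (d²=1002814420.00)
P2 → Kappa (d²=1519977290.00)
P3 → Mu (d²=1017514026.00)
P4 → Lambda (d²=154970920.00)
P5 → Alpha (d²=1112008741.00)
P6 → Theta (d²=137868165.00)
P7 → Lambda (d²=202578389.00)
P8 → Alpha (d²=1736116857.00)

Epsilon, Kappa, Mu, Lambda, Alpha, Theta, Lambda, Alpha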